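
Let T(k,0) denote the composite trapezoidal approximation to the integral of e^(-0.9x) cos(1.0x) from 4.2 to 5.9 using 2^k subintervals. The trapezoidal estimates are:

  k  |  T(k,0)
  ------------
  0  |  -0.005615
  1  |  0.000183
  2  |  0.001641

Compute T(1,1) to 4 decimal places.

0.0021

Richardson extrapolation on the trapezoidal column (denominator 4−1=3):
T(1,1) = 0.000183 + (0.000183 − (-0.005615))/3 = 0.002116
(Column j=1 coincides with Simpson's rule on the same nodes.)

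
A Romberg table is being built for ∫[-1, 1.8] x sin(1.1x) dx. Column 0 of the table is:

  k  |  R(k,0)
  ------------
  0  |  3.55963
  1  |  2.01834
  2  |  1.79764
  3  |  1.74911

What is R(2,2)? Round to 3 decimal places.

1.739

Richardson extrapolation on the trapezoidal column (denominator 4−1=3):
R(1,1) = (4·2.01834 − 3.55963) / 3 = 1.50458
R(2,1) = (4·1.79764 − 2.01834) / 3 = 1.72407
R(2,2) = (16·1.72407 − 1.50458) / 15 = 1.73870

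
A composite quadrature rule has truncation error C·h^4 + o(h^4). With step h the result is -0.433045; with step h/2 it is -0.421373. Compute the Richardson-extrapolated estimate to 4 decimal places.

The leading error scales as h^4; refining by a factor of 2 reduces it by 2^4 = 16.
Extrapolated value = (16·A(h/2) − A(h)) / (16 − 1)
= (16·(-0.421373) − (-0.433045)) / 15
= -6.308923 / 15 = -0.420595

-0.4206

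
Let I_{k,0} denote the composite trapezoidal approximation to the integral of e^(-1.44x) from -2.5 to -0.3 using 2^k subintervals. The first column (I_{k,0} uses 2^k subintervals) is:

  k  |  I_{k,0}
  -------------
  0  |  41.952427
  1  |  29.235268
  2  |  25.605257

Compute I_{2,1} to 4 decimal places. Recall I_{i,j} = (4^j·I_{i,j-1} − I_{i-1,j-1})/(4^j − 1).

24.3953

I_{2,1} = 25.605257 + (25.605257 − 29.235268)/3 = 24.395253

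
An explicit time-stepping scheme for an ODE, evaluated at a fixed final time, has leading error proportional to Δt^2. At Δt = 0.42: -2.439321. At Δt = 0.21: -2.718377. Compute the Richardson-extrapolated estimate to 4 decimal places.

The leading error scales as Δt^2; refining by a factor of 2 reduces it by 2^2 = 4.
Extrapolated value = (4·A(Δt/2) − A(Δt)) / (4 − 1)
= (4·(-2.718377) − (-2.439321)) / 3
= -8.434187 / 3 = -2.811396

-2.8114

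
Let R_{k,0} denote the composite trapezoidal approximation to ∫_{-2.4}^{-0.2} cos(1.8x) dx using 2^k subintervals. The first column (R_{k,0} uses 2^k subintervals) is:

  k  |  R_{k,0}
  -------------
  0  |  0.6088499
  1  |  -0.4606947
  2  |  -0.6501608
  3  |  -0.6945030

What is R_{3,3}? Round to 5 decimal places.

Richardson extrapolation on the trapezoidal column (denominator 4−1=3):
R_{1,1} = -0.4606947 + (-0.4606947 − 0.6088499)/3 = -0.8172096
R_{2,1} = -0.6501608 + (-0.6501608 − (-0.4606947))/3 = -0.7133162
R_{3,1} = (4·(-0.6945030) − (-0.6501608)) / 3 = -0.7092837
R_{2,2} = (16·(-0.7133162) − (-0.8172096)) / 15 = -0.7063900
R_{3,2} = -0.7092837 + (-0.7092837 − (-0.7133162))/15 = -0.7090149
R_{3,3} = (64·(-0.7090149) − (-0.7063900)) / 63 = -0.7090566

-0.70906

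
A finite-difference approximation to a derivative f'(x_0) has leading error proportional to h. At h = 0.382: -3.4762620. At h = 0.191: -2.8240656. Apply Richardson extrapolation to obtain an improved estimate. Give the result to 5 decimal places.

-2.17187

Extrapolated value = (2·A(h/2) − A(h)) / (2 − 1)
= (2·(-2.8240656) − (-3.4762620)) / 1
= -2.1718692 / 1 = -2.1718692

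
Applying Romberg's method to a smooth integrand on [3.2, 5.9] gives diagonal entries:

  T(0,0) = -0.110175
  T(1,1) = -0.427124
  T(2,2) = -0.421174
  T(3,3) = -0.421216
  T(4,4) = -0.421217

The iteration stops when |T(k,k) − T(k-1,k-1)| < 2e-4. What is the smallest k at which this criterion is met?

k = 3

|T(1,1) − T(0,0)| = 0.316949 ≥ 2e-4
|T(2,2) − T(1,1)| = 0.005950 ≥ 2e-4
|T(3,3) − T(2,2)| = 0.000042 < 2e-4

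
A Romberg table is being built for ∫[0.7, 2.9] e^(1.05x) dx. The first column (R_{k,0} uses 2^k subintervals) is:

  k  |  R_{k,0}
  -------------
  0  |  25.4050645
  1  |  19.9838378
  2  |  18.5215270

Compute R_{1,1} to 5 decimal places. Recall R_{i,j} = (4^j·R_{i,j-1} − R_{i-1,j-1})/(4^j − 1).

18.17676

Richardson extrapolation on the trapezoidal column (denominator 4−1=3):
R_{1,1} = 19.9838378 + (19.9838378 − 25.4050645)/3 = 18.1767622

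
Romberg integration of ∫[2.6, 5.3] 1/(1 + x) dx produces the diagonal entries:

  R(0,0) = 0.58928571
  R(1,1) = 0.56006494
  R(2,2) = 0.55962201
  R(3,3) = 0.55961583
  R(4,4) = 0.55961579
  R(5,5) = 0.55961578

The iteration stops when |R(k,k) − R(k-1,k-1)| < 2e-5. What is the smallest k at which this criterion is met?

|R(1,1) − R(0,0)| = 0.02922077 ≥ 2e-5
|R(2,2) − R(1,1)| = 0.00044293 ≥ 2e-5
|R(3,3) − R(2,2)| = 0.00000618 < 2e-5

k = 3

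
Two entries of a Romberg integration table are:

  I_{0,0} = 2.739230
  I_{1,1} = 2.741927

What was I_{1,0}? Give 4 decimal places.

From I_{1,1} = (4·I_{1,0} − I_{0,0})/3, solve for I_{1,0}:
4·I_{1,0} = 3·2.741927 + 2.739230 = 10.965011
I_{1,0} = 2.741253

2.7413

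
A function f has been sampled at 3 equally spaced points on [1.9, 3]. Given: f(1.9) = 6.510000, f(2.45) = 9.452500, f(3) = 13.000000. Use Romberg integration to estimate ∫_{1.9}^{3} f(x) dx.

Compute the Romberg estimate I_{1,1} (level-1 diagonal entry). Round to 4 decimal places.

10.5087

I_{0,0} (trapezoid, 1 panel, h=1.1000): 10.730500
I_{1,0} (trapezoid, 2 panels, h=0.5500): 10.564125
I_{1,1} = 10.564125 + (10.564125 − 10.730500)/3 = 10.508667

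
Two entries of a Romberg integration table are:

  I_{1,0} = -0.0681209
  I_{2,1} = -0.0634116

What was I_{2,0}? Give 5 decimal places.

-0.06459

From I_{2,1} = (4·I_{2,0} − I_{1,0})/3, solve for I_{2,0}:
4·I_{2,0} = 3·(-0.0634116) + (-0.0681209) = -0.2583557
I_{2,0} = -0.0645889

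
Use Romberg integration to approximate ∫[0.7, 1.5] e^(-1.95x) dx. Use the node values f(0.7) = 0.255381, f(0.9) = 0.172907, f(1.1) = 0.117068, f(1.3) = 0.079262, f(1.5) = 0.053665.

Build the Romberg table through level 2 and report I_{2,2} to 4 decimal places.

0.1034

I_{0,0} (trapezoid, 1 panel, h=0.8000): 0.123618
I_{1,0} (trapezoid, 2 panels, h=0.4000): 0.108636
I_{2,0} (trapezoid, 4 panels, h=0.2000): 0.104752
I_{1,1} = 0.108636 + (0.108636 − 0.123618)/3 = 0.103642
I_{2,1} = 0.104752 + (0.104752 − 0.108636)/3 = 0.103457
I_{2,2} = 0.103457 + (0.103457 − 0.103642)/15 = 0.103445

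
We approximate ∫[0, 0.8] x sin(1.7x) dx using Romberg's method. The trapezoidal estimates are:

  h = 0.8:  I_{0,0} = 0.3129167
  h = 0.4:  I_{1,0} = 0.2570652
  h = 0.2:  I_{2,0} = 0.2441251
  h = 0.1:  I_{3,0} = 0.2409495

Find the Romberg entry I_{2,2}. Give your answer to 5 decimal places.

0.23990

Richardson extrapolation on the trapezoidal column (denominator 4−1=3):
I_{1,1} = 0.2570652 + (0.2570652 − 0.3129167)/3 = 0.2384480
I_{2,1} = (4·0.2441251 − 0.2570652) / 3 = 0.2398117
I_{2,2} = (16·0.2398117 − 0.2384480) / 15 = 0.2399026
(Column j=1 coincides with Simpson's rule on the same nodes.)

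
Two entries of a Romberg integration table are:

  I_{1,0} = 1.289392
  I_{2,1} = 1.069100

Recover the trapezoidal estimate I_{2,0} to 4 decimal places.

From I_{2,1} = (4·I_{2,0} − I_{1,0})/3, solve for I_{2,0}:
4·I_{2,0} = 3·1.069100 + 1.289392 = 4.496692
I_{2,0} = 1.124173

1.1242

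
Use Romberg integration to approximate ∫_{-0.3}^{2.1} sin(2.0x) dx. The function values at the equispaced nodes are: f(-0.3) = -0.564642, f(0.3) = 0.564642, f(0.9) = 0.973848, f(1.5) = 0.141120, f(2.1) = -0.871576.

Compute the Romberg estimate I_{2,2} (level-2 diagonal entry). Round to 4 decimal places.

0.6458

I_{0,0} (trapezoid, 1 panel, h=2.4000): -1.723462
I_{1,0} (trapezoid, 2 panels, h=1.2000): 0.306887
I_{2,0} (trapezoid, 4 panels, h=0.6000): 0.576901
I_{1,1} = 0.306887 + (0.306887 − (-1.723462))/3 = 0.983670
I_{2,1} = 0.576901 + (0.576901 − 0.306887)/3 = 0.666906
I_{2,2} = 0.666906 + (0.666906 − 0.983670)/15 = 0.645788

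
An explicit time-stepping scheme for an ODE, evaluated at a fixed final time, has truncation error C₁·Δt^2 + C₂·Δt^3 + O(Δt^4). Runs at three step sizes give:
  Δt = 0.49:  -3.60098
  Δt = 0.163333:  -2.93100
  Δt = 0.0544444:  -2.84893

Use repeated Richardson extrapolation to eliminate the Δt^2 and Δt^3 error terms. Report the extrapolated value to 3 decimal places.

First eliminate the Δt^2 term (factor 3^2 = 9):
  B₁ = (9·(-2.93100) − (-3.60098))/8 = -2.84725
  B₂ = (9·(-2.84893) − (-2.93100))/8 = -2.83867
Then eliminate the Δt^3 term (factor 3^3 = 27):
  (27·(-2.83867) − (-2.84725))/26 = -2.83834

-2.838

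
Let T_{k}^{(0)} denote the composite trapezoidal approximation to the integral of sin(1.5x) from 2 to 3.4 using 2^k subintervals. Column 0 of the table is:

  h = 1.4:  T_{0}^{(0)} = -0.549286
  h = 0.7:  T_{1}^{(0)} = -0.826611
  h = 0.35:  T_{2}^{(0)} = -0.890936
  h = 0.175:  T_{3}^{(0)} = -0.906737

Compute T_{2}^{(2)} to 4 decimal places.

-0.9119

Richardson extrapolation on the trapezoidal column (denominator 4−1=3):
T_{1}^{(1)} = (4·(-0.826611) − (-0.549286)) / 3 = -0.919053
T_{2}^{(1)} = (4·(-0.890936) − (-0.826611)) / 3 = -0.912378
T_{2}^{(2)} = -0.912378 + (-0.912378 − (-0.919053))/15 = -0.911933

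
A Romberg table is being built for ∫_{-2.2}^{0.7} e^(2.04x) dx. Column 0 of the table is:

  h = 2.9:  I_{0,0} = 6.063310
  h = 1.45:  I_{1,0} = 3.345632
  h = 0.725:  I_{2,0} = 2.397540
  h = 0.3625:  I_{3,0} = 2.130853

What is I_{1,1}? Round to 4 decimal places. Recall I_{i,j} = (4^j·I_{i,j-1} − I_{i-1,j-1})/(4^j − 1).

Richardson extrapolation on the trapezoidal column (denominator 4−1=3):
I_{1,1} = 3.345632 + (3.345632 − 6.063310)/3 = 2.439739
(Column j=1 coincides with Simpson's rule on the same nodes.)

2.4397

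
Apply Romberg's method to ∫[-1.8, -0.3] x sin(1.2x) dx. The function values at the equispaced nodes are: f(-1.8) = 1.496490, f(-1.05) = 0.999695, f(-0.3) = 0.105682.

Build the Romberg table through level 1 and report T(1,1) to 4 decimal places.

T(0,0) (trapezoid, 1 panel, h=1.5000): 1.201629
T(1,0) (trapezoid, 2 panels, h=0.7500): 1.350586
T(1,1) = 1.350586 + (1.350586 − 1.201629)/3 = 1.400238

1.4002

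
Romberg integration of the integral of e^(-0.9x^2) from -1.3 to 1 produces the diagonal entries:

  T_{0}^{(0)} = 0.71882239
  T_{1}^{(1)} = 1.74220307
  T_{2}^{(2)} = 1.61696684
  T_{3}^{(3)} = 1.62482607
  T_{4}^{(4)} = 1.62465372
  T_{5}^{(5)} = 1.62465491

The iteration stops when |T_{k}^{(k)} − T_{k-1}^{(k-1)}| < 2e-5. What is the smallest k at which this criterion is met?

|T_{1}^{(1)} − T_{0}^{(0)}| = 1.02338068 ≥ 2e-5
|T_{2}^{(2)} − T_{1}^{(1)}| = 0.12523623 ≥ 2e-5
|T_{3}^{(3)} − T_{2}^{(2)}| = 0.00785923 ≥ 2e-5
|T_{4}^{(4)} − T_{3}^{(3)}| = 0.00017235 ≥ 2e-5
|T_{5}^{(5)} − T_{4}^{(4)}| = 0.00000119 < 2e-5

k = 5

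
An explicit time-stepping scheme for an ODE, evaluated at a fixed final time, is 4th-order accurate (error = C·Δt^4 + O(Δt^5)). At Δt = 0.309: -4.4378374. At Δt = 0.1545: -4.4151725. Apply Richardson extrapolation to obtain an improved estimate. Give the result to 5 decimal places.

-4.41366

The leading error scales as Δt^4; refining by a factor of 2 reduces it by 2^4 = 16.
Extrapolated value = (16·A(Δt/2) − A(Δt)) / (16 − 1)
= (16·(-4.4151725) − (-4.4378374)) / 15
= -66.2049226 / 15 = -4.4136615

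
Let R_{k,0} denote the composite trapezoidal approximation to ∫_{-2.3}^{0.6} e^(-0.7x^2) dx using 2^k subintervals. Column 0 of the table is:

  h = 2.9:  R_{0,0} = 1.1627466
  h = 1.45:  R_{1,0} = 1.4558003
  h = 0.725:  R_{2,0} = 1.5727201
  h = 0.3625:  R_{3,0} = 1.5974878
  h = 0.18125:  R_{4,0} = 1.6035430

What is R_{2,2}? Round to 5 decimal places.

Richardson extrapolation on the trapezoidal column (denominator 4−1=3):
R_{1,1} = 1.4558003 + (1.4558003 − 1.1627466)/3 = 1.5534849
R_{2,1} = (4·1.5727201 − 1.4558003) / 3 = 1.6116934
R_{2,2} = 1.6116934 + (1.6116934 − 1.5534849)/15 = 1.6155740
(Column j=1 coincides with Simpson's rule on the same nodes.)

1.61557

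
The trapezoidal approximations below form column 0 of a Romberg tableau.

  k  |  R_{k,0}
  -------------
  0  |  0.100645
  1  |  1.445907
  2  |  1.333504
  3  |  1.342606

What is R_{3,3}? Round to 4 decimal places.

1.3504

R_{1,1} = 1.445907 + (1.445907 − 0.100645)/3 = 1.894328
R_{2,1} = (4·1.333504 − 1.445907) / 3 = 1.296036
R_{3,1} = 1.342606 + (1.342606 − 1.333504)/3 = 1.345640
R_{2,2} = 1.296036 + (1.296036 − 1.894328)/15 = 1.256150
R_{3,2} = 1.345640 + (1.345640 − 1.296036)/15 = 1.348947
R_{3,3} = (64·1.348947 − 1.256150) / 63 = 1.350420
(Column j=1 coincides with Simpson's rule on the same nodes.)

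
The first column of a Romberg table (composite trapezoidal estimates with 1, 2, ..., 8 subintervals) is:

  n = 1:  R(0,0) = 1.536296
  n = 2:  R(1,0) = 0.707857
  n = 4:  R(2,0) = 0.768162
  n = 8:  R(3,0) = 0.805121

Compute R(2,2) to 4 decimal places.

0.8120

Richardson extrapolation on the trapezoidal column (denominator 4−1=3):
R(1,1) = 0.707857 + (0.707857 − 1.536296)/3 = 0.431711
R(2,1) = (4·0.768162 − 0.707857) / 3 = 0.788264
R(2,2) = (16·0.788264 − 0.431711) / 15 = 0.812034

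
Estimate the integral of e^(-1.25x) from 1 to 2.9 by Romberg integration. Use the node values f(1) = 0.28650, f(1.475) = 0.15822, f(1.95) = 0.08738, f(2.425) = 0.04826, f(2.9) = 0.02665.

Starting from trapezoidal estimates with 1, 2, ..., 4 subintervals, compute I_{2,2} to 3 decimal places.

0.208

I_{0,0} (trapezoid, 1 panel, h=1.9000): 0.29749
I_{1,0} (trapezoid, 2 panels, h=0.9500): 0.23176
I_{2,0} (trapezoid, 4 panels, h=0.4750): 0.21396
I_{1,1} = 0.23176 + (0.23176 − 0.29749)/3 = 0.20985
I_{2,1} = 0.21396 + (0.21396 − 0.23176)/3 = 0.20803
I_{2,2} = 0.20803 + (0.20803 − 0.20985)/15 = 0.20791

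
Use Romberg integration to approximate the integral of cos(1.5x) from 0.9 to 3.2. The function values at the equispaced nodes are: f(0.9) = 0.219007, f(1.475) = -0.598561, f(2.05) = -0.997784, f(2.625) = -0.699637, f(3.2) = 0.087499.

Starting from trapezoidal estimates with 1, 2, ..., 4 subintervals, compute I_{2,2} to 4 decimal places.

I_{0,0} (trapezoid, 1 panel, h=2.3000): 0.352482
I_{1,0} (trapezoid, 2 panels, h=1.1500): -0.971211
I_{2,0} (trapezoid, 4 panels, h=0.5750): -1.232069
I_{1,1} = -0.971211 + (-0.971211 − 0.352482)/3 = -1.412442
I_{2,1} = -1.232069 + (-1.232069 − (-0.971211))/3 = -1.319022
I_{2,2} = -1.319022 + (-1.319022 − (-1.412442))/15 = -1.312794

-1.3128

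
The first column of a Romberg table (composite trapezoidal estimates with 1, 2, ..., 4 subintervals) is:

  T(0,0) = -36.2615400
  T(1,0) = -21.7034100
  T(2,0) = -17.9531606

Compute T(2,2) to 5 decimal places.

Richardson extrapolation on the trapezoidal column (denominator 4−1=3):
T(1,1) = -21.7034100 + (-21.7034100 − (-36.2615400))/3 = -16.8507000
T(2,1) = (4·(-17.9531606) − (-21.7034100)) / 3 = -16.7030775
T(2,2) = -16.7030775 + (-16.7030775 − (-16.8507000))/15 = -16.6932360
(Column j=1 coincides with Simpson's rule on the same nodes.)

-16.69324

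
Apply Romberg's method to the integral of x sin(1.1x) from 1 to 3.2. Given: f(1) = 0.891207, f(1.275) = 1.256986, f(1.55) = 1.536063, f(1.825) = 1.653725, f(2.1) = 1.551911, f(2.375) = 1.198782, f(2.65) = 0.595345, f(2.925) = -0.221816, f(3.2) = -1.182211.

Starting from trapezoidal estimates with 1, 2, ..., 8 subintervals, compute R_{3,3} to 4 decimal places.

R_{0,0} (trapezoid, 1 panel, h=2.2000): -0.320104
R_{1,0} (trapezoid, 2 panels, h=1.1000): 1.547050
R_{2,0} (trapezoid, 4 panels, h=0.5500): 1.945799
R_{3,0} (trapezoid, 8 panels, h=0.2750): 2.042011
R_{1,1} = 1.547050 + (1.547050 − (-0.320104))/3 = 2.169435
R_{2,1} = 1.945799 + (1.945799 − 1.547050)/3 = 2.078715
R_{3,1} = 2.042011 + (2.042011 − 1.945799)/3 = 2.074082
R_{2,2} = 2.078715 + (2.078715 − 2.169435)/15 = 2.072667
R_{3,2} = 2.074082 + (2.074082 − 2.078715)/15 = 2.073773
R_{3,3} = 2.073773 + (2.073773 − 2.072667)/63 = 2.073791

2.0738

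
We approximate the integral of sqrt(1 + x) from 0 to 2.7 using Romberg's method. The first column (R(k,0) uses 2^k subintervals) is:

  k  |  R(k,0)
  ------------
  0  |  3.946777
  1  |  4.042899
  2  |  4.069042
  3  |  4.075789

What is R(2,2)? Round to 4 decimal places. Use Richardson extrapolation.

4.0779

R(1,1) = (4·4.042899 − 3.946777) / 3 = 4.074940
R(2,1) = 4.069042 + (4.069042 − 4.042899)/3 = 4.077756
R(2,2) = 4.077756 + (4.077756 − 4.074940)/15 = 4.077944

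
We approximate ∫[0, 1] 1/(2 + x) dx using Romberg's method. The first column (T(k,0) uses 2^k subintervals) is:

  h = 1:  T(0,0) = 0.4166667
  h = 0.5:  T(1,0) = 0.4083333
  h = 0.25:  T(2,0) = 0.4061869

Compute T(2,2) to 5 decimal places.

0.40547

T(1,1) = 0.4083333 + (0.4083333 − 0.4166667)/3 = 0.4055555
T(2,1) = 0.4061869 + (0.4061869 − 0.4083333)/3 = 0.4054714
T(2,2) = 0.4054714 + (0.4054714 − 0.4055555)/15 = 0.4054658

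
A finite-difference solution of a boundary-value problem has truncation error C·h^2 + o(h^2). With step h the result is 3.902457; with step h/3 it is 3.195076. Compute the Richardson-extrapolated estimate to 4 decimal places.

The leading error scales as h^2; refining by a factor of 3 reduces it by 3^2 = 9.
Extrapolated value = (9·A(h/3) − A(h)) / (9 − 1)
= (9·3.195076 − 3.902457) / 8
= 24.853227 / 8 = 3.106653

3.1067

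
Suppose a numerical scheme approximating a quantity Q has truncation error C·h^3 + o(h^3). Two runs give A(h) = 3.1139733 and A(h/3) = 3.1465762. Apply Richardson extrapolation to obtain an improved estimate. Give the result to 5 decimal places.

3.14783

The leading error scales as h^3; refining by a factor of 3 reduces it by 3^3 = 27.
Extrapolated value = (27·A(h/3) − A(h)) / (27 − 1)
= (27·3.1465762 − 3.1139733) / 26
= 81.8435841 / 26 = 3.1478302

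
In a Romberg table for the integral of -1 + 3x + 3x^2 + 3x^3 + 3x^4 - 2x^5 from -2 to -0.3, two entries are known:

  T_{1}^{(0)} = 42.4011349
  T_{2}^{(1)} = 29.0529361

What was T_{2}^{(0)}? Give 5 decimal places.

32.38999

From T_{2}^{(1)} = (4·T_{2}^{(0)} − T_{1}^{(0)})/3, solve for T_{2}^{(0)}:
4·T_{2}^{(0)} = 3·29.0529361 + 42.4011349 = 129.5599432
T_{2}^{(0)} = 32.3899858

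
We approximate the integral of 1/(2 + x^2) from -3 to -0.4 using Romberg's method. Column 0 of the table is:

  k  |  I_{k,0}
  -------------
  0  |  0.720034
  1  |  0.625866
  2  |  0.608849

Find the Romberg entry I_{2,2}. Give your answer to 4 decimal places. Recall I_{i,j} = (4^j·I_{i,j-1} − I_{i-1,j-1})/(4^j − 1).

0.6038

Richardson extrapolation on the trapezoidal column (denominator 4−1=3):
I_{1,1} = (4·0.625866 − 0.720034) / 3 = 0.594477
I_{2,1} = (4·0.608849 − 0.625866) / 3 = 0.603177
I_{2,2} = (16·0.603177 − 0.594477) / 15 = 0.603757
(Column j=1 coincides with Simpson's rule on the same nodes.)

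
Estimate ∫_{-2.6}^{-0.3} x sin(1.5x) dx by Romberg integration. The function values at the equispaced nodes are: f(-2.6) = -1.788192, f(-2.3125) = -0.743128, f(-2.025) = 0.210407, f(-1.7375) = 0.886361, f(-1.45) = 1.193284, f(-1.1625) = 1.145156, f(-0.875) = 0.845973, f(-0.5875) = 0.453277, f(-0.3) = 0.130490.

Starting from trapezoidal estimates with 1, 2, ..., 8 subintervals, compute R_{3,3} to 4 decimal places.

R_{0,0} (trapezoid, 1 panel, h=2.3000): -1.906357
R_{1,0} (trapezoid, 2 panels, h=1.1500): 0.419098
R_{2,0} (trapezoid, 4 panels, h=0.5750): 0.816967
R_{3,0} (trapezoid, 8 panels, h=0.2875): 0.909213
R_{1,1} = 0.419098 + (0.419098 − (-1.906357))/3 = 1.194250
R_{2,1} = 0.816967 + (0.816967 − 0.419098)/3 = 0.949590
R_{3,1} = 0.909213 + (0.909213 − 0.816967)/3 = 0.939962
R_{2,2} = 0.949590 + (0.949590 − 1.194250)/15 = 0.933279
R_{3,2} = 0.939962 + (0.939962 − 0.949590)/15 = 0.939320
R_{3,3} = 0.939320 + (0.939320 − 0.933279)/63 = 0.939416

0.9394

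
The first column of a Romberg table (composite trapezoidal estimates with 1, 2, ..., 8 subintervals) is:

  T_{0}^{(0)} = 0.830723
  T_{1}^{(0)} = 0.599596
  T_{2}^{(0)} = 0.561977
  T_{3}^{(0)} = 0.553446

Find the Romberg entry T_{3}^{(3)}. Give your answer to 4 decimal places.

0.5507

Richardson extrapolation on the trapezoidal column (denominator 4−1=3):
T_{1}^{(1)} = (4·0.599596 − 0.830723) / 3 = 0.522554
T_{2}^{(1)} = (4·0.561977 − 0.599596) / 3 = 0.549437
T_{3}^{(1)} = 0.553446 + (0.553446 − 0.561977)/3 = 0.550602
T_{2}^{(2)} = 0.549437 + (0.549437 − 0.522554)/15 = 0.551229
T_{3}^{(2)} = 0.550602 + (0.550602 − 0.549437)/15 = 0.550680
T_{3}^{(3)} = (64·0.550680 − 0.551229) / 63 = 0.550671
(Column j=1 coincides with Simpson's rule on the same nodes.)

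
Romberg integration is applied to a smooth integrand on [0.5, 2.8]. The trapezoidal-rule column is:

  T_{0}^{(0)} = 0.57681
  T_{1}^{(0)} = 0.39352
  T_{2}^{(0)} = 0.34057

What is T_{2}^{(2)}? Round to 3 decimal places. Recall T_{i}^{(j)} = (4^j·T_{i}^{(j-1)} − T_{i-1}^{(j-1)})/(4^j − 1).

T_{1}^{(1)} = 0.39352 + (0.39352 − 0.57681)/3 = 0.33242
T_{2}^{(1)} = 0.34057 + (0.34057 − 0.39352)/3 = 0.32292
T_{2}^{(2)} = 0.32292 + (0.32292 − 0.33242)/15 = 0.32229
(Column j=1 coincides with Simpson's rule on the same nodes.)

0.322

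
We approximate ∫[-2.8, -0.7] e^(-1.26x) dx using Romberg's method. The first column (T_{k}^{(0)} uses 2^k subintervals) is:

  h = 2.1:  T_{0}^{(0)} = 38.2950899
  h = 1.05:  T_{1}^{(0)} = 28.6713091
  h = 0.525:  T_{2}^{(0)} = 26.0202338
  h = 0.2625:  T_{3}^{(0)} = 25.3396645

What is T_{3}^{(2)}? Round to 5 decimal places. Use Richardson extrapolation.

T_{2}^{(1)} = (4·26.0202338 − 28.6713091) / 3 = 25.1365420
T_{3}^{(1)} = (4·25.3396645 − 26.0202338) / 3 = 25.1128081
T_{3}^{(2)} = (16·25.1128081 − 25.1365420) / 15 = 25.1112258

25.11123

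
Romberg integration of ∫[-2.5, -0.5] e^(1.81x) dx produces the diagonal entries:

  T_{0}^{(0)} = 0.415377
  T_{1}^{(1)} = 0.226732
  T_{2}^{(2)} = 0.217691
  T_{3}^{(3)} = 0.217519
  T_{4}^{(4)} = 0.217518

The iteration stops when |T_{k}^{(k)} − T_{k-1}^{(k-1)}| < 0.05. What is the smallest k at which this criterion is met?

|T_{1}^{(1)} − T_{0}^{(0)}| = 0.188645 ≥ 0.05
|T_{2}^{(2)} − T_{1}^{(1)}| = 0.009041 < 0.05

k = 2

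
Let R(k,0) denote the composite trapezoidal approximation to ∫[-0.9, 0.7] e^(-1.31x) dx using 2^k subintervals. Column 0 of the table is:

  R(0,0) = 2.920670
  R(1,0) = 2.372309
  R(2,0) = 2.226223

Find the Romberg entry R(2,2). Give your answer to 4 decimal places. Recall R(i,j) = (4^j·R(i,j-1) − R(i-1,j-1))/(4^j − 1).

2.1767

Richardson extrapolation on the trapezoidal column (denominator 4−1=3):
R(1,1) = 2.372309 + (2.372309 − 2.920670)/3 = 2.189522
R(2,1) = (4·2.226223 − 2.372309) / 3 = 2.177528
R(2,2) = 2.177528 + (2.177528 − 2.189522)/15 = 2.176728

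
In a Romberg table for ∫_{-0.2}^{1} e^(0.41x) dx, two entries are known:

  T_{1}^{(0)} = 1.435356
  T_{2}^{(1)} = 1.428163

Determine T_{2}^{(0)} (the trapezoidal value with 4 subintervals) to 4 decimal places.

1.4300

From T_{2}^{(1)} = (4·T_{2}^{(0)} − T_{1}^{(0)})/3, solve for T_{2}^{(0)}:
4·T_{2}^{(0)} = 3·1.428163 + 1.435356 = 5.719845
T_{2}^{(0)} = 1.429961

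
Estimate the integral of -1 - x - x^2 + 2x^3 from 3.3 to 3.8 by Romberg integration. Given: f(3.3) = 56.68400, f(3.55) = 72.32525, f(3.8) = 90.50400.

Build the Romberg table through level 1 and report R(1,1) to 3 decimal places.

36.374

R(0,0) (trapezoid, 1 panel, h=0.5000): 36.79700
R(1,0) (trapezoid, 2 panels, h=0.2500): 36.47981
R(1,1) = 36.47981 + (36.47981 − 36.79700)/3 = 36.37408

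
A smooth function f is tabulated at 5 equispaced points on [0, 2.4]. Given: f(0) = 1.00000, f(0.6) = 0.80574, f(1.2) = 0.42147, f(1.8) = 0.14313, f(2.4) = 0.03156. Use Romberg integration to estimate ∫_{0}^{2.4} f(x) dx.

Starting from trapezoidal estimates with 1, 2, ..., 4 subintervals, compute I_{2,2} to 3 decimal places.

1.137

I_{0,0} (trapezoid, 1 panel, h=2.4000): 1.23787
I_{1,0} (trapezoid, 2 panels, h=1.2000): 1.12470
I_{2,0} (trapezoid, 4 panels, h=0.6000): 1.13167
I_{1,1} = 1.12470 + (1.12470 − 1.23787)/3 = 1.08698
I_{2,1} = 1.13167 + (1.13167 − 1.12470)/3 = 1.13399
I_{2,2} = 1.13399 + (1.13399 − 1.08698)/15 = 1.13712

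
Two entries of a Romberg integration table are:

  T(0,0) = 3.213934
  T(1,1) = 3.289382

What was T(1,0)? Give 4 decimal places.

3.2705

From T(1,1) = (4·T(1,0) − T(0,0))/3, solve for T(1,0):
4·T(1,0) = 3·3.289382 + 3.213934 = 13.082080
T(1,0) = 3.270520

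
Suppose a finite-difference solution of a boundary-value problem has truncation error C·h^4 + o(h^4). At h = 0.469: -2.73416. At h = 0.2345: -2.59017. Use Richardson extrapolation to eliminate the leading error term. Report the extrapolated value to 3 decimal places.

-2.581

Extrapolated value = (16·A(h/2) − A(h)) / (16 − 1)
= (16·(-2.59017) − (-2.73416)) / 15
= -38.70856 / 15 = -2.58057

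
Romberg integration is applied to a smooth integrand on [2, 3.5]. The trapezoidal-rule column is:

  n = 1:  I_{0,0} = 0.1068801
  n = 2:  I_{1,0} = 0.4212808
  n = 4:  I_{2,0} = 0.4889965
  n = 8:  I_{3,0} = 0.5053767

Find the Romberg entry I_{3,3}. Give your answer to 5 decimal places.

Richardson extrapolation on the trapezoidal column (denominator 4−1=3):
I_{1,1} = (4·0.4212808 − 0.1068801) / 3 = 0.5260810
I_{2,1} = (4·0.4889965 − 0.4212808) / 3 = 0.5115684
I_{3,1} = (4·0.5053767 − 0.4889965) / 3 = 0.5108368
I_{2,2} = (16·0.5115684 − 0.5260810) / 15 = 0.5106009
I_{3,2} = 0.5108368 + (0.5108368 − 0.5115684)/15 = 0.5107880
I_{3,3} = (64·0.5107880 − 0.5106009) / 63 = 0.5107910

0.51079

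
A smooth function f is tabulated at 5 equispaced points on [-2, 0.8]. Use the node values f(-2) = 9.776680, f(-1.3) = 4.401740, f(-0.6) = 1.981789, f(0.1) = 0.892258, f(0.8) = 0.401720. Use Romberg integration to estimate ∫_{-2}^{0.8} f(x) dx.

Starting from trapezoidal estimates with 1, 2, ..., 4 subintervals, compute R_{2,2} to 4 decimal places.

R_{0,0} (trapezoid, 1 panel, h=2.8000): 14.249760
R_{1,0} (trapezoid, 2 panels, h=1.4000): 9.899385
R_{2,0} (trapezoid, 4 panels, h=0.7000): 8.655491
R_{1,1} = 9.899385 + (9.899385 − 14.249760)/3 = 8.449260
R_{2,1} = 8.655491 + (8.655491 − 9.899385)/3 = 8.240860
R_{2,2} = 8.240860 + (8.240860 − 8.449260)/15 = 8.226967

8.2270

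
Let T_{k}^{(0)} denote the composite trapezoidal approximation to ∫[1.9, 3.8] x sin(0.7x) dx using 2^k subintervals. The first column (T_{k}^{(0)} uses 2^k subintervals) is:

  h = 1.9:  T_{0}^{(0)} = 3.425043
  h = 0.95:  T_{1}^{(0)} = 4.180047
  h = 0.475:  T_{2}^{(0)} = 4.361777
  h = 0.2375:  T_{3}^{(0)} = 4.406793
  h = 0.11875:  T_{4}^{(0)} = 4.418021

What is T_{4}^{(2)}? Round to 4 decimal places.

4.4218

Richardson extrapolation on the trapezoidal column (denominator 4−1=3):
T_{3}^{(1)} = (4·4.406793 − 4.361777) / 3 = 4.421798
T_{4}^{(1)} = 4.418021 + (4.418021 − 4.406793)/3 = 4.421764
T_{4}^{(2)} = (16·4.421764 − 4.421798) / 15 = 4.421762
(Column j=1 coincides with Simpson's rule on the same nodes.)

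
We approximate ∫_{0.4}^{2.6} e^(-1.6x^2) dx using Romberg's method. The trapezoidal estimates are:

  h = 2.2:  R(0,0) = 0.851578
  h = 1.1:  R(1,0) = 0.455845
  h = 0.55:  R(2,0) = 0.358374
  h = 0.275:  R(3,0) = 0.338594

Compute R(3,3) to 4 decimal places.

Richardson extrapolation on the trapezoidal column (denominator 4−1=3):
R(1,1) = 0.455845 + (0.455845 − 0.851578)/3 = 0.323934
R(2,1) = 0.358374 + (0.358374 − 0.455845)/3 = 0.325884
R(3,1) = 0.338594 + (0.338594 − 0.358374)/3 = 0.332001
R(2,2) = 0.325884 + (0.325884 − 0.323934)/15 = 0.326014
R(3,2) = (16·0.332001 − 0.325884) / 15 = 0.332409
R(3,3) = (64·0.332409 − 0.326014) / 63 = 0.332511
(Column j=1 coincides with Simpson's rule on the same nodes.)

0.3325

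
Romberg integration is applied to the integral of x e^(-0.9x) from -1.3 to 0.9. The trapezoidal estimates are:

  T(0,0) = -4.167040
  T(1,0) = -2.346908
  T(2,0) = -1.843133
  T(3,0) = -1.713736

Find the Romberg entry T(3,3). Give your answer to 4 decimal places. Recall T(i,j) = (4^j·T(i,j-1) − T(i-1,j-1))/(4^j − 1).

-1.6703

Richardson extrapolation on the trapezoidal column (denominator 4−1=3):
T(1,1) = (4·(-2.346908) − (-4.167040)) / 3 = -1.740197
T(2,1) = -1.843133 + (-1.843133 − (-2.346908))/3 = -1.675208
T(3,1) = (4·(-1.713736) − (-1.843133)) / 3 = -1.670604
T(2,2) = -1.675208 + (-1.675208 − (-1.740197))/15 = -1.670875
T(3,2) = -1.670604 + (-1.670604 − (-1.675208))/15 = -1.670297
T(3,3) = (64·(-1.670297) − (-1.670875)) / 63 = -1.670288
(Column j=1 coincides with Simpson's rule on the same nodes.)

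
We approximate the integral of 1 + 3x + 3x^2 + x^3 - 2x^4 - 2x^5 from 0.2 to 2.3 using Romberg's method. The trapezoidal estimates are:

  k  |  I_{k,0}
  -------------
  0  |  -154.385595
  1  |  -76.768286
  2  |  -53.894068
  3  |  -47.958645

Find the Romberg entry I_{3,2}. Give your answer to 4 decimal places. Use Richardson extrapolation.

-45.9609

I_{2,1} = (4·(-53.894068) − (-76.768286)) / 3 = -46.269329
I_{3,1} = (4·(-47.958645) − (-53.894068)) / 3 = -45.980171
I_{3,2} = -45.980171 + (-45.980171 − (-46.269329))/15 = -45.960894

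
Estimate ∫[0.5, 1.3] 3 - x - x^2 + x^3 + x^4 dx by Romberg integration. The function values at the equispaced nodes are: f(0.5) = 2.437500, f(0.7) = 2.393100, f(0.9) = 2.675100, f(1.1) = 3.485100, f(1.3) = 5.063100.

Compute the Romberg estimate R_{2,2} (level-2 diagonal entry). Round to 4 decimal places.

R_{0,0} (trapezoid, 1 panel, h=0.8000): 3.000240
R_{1,0} (trapezoid, 2 panels, h=0.4000): 2.570160
R_{2,0} (trapezoid, 4 panels, h=0.2000): 2.460720
R_{1,1} = 2.570160 + (2.570160 − 3.000240)/3 = 2.426800
R_{2,1} = 2.460720 + (2.460720 − 2.570160)/3 = 2.424240
R_{2,2} = 2.424240 + (2.424240 − 2.426800)/15 = 2.424069

2.4241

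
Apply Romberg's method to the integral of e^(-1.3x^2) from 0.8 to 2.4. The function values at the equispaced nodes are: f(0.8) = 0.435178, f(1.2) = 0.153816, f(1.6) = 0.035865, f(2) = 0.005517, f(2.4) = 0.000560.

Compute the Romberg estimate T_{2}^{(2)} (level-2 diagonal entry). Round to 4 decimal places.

T_{0}^{(0)} (trapezoid, 1 panel, h=1.6000): 0.348590
T_{1}^{(0)} (trapezoid, 2 panels, h=0.8000): 0.202987
T_{2}^{(0)} (trapezoid, 4 panels, h=0.4000): 0.165227
T_{1}^{(1)} = 0.202987 + (0.202987 − 0.348590)/3 = 0.154453
T_{2}^{(1)} = 0.165227 + (0.165227 − 0.202987)/3 = 0.152640
T_{2}^{(2)} = 0.152640 + (0.152640 − 0.154453)/15 = 0.152519

0.1525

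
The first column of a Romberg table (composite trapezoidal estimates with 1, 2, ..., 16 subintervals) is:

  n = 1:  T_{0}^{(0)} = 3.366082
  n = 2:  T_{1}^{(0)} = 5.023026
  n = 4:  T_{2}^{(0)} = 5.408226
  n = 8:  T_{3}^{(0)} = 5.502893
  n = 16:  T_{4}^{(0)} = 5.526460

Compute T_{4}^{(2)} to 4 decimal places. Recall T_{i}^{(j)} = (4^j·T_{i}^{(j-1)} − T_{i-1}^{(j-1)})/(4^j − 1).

5.5343

T_{3}^{(1)} = 5.502893 + (5.502893 − 5.408226)/3 = 5.534449
T_{4}^{(1)} = 5.526460 + (5.526460 − 5.502893)/3 = 5.534316
T_{4}^{(2)} = 5.534316 + (5.534316 − 5.534449)/15 = 5.534307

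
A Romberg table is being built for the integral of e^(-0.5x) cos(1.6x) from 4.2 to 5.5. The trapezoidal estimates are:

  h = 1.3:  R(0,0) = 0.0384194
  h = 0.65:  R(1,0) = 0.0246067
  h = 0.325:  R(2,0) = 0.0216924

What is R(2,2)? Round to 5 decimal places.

R(1,1) = (4·0.0246067 − 0.0384194) / 3 = 0.0200025
R(2,1) = 0.0216924 + (0.0216924 − 0.0246067)/3 = 0.0207210
R(2,2) = 0.0207210 + (0.0207210 − 0.0200025)/15 = 0.0207689
(Column j=1 coincides with Simpson's rule on the same nodes.)

0.02077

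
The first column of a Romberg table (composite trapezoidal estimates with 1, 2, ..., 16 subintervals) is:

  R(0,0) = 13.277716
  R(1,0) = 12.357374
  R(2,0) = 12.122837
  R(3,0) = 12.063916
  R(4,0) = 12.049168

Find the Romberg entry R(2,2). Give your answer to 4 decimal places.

12.0443

R(1,1) = 12.357374 + (12.357374 − 13.277716)/3 = 12.050593
R(2,1) = (4·12.122837 − 12.357374) / 3 = 12.044658
R(2,2) = 12.044658 + (12.044658 − 12.050593)/15 = 12.044262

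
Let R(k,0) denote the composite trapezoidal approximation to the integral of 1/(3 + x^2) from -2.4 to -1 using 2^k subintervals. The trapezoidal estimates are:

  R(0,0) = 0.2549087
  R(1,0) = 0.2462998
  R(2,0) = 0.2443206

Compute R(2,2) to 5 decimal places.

0.24368

R(1,1) = (4·0.2462998 − 0.2549087) / 3 = 0.2434302
R(2,1) = (4·0.2443206 − 0.2462998) / 3 = 0.2436609
R(2,2) = 0.2436609 + (0.2436609 − 0.2434302)/15 = 0.2436763
(Column j=1 coincides with Simpson's rule on the same nodes.)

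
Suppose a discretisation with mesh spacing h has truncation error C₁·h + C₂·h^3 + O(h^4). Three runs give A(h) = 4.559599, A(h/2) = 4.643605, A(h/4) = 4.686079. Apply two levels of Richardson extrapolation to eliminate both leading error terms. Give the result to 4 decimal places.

First eliminate the h term (factor 2^1 = 2):
  B₁ = (2·4.643605 − 4.559599)/1 = 4.727611
  B₂ = (2·4.686079 − 4.643605)/1 = 4.728553
Then eliminate the h^3 term (factor 2^3 = 8):
  (8·4.728553 − 4.727611)/7 = 4.728688

4.7287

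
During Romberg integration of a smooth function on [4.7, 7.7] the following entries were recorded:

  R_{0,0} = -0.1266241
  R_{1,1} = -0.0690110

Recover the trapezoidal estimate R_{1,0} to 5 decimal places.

-0.08341

From R_{1,1} = (4·R_{1,0} − R_{0,0})/3, solve for R_{1,0}:
4·R_{1,0} = 3·(-0.0690110) + (-0.1266241) = -0.3336571
R_{1,0} = -0.0834143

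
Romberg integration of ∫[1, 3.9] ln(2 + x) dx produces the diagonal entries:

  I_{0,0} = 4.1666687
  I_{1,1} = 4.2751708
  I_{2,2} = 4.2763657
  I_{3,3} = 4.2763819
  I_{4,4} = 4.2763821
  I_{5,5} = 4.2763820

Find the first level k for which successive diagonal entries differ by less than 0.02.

|I_{1,1} − I_{0,0}| = 0.1085021 ≥ 0.02
|I_{2,2} − I_{1,1}| = 0.0011949 < 0.02

k = 2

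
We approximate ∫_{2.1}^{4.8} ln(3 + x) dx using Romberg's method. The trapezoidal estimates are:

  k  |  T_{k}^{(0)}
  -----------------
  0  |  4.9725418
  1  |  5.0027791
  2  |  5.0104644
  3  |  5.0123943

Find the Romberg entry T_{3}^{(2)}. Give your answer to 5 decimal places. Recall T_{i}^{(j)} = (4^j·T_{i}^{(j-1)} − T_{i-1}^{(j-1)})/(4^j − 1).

Richardson extrapolation on the trapezoidal column (denominator 4−1=3):
T_{2}^{(1)} = (4·5.0104644 − 5.0027791) / 3 = 5.0130262
T_{3}^{(1)} = 5.0123943 + (5.0123943 − 5.0104644)/3 = 5.0130376
T_{3}^{(2)} = 5.0130376 + (5.0130376 − 5.0130262)/15 = 5.0130384

5.01304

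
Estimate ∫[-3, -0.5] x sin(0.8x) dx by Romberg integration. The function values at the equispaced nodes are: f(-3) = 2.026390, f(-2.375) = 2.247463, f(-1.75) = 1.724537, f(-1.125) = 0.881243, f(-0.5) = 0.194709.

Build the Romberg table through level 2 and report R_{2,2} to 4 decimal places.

R_{0,0} (trapezoid, 1 panel, h=2.5000): 2.776374
R_{1,0} (trapezoid, 2 panels, h=1.2500): 3.543858
R_{2,0} (trapezoid, 4 panels, h=0.6250): 3.727370
R_{1,1} = 3.543858 + (3.543858 − 2.776374)/3 = 3.799686
R_{2,1} = 3.727370 + (3.727370 − 3.543858)/3 = 3.788541
R_{2,2} = 3.788541 + (3.788541 − 3.799686)/15 = 3.787798

3.7878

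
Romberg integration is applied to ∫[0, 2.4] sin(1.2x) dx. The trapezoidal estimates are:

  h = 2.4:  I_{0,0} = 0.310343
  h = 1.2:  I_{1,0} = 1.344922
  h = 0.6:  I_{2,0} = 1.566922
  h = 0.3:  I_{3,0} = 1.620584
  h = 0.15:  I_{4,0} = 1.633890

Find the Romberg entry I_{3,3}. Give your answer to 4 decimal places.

I_{1,1} = (4·1.344922 − 0.310343) / 3 = 1.689782
I_{2,1} = 1.566922 + (1.566922 − 1.344922)/3 = 1.640922
I_{3,1} = 1.620584 + (1.620584 − 1.566922)/3 = 1.638471
I_{2,2} = (16·1.640922 − 1.689782) / 15 = 1.637665
I_{3,2} = 1.638471 + (1.638471 − 1.640922)/15 = 1.638308
I_{3,3} = (64·1.638308 − 1.637665) / 63 = 1.638318

1.6383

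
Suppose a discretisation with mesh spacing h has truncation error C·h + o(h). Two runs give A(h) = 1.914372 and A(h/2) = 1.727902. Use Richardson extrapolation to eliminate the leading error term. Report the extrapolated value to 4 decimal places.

Extrapolated value = (2·A(h/2) − A(h)) / (2 − 1)
= (2·1.727902 − 1.914372) / 1
= 1.541432 / 1 = 1.541432

1.5414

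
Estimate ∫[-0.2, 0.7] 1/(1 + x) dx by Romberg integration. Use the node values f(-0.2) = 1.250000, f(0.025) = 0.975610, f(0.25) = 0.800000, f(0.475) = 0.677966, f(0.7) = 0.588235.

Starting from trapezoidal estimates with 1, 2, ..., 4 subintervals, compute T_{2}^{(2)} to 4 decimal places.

T_{0}^{(0)} (trapezoid, 1 panel, h=0.9000): 0.827206
T_{1}^{(0)} (trapezoid, 2 panels, h=0.4500): 0.773603
T_{2}^{(0)} (trapezoid, 4 panels, h=0.2250): 0.758856
T_{1}^{(1)} = 0.773603 + (0.773603 − 0.827206)/3 = 0.755735
T_{2}^{(1)} = 0.758856 + (0.758856 − 0.773603)/3 = 0.753940
T_{2}^{(2)} = 0.753940 + (0.753940 − 0.755735)/15 = 0.753820

0.7538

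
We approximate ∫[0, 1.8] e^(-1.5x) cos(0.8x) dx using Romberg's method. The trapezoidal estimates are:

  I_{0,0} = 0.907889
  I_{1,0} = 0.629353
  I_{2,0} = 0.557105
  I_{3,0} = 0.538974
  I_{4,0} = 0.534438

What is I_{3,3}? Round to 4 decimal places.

0.5329

I_{1,1} = 0.629353 + (0.629353 − 0.907889)/3 = 0.536508
I_{2,1} = 0.557105 + (0.557105 − 0.629353)/3 = 0.533022
I_{3,1} = 0.538974 + (0.538974 − 0.557105)/3 = 0.532930
I_{2,2} = (16·0.533022 − 0.536508) / 15 = 0.532790
I_{3,2} = (16·0.532930 − 0.533022) / 15 = 0.532924
I_{3,3} = 0.532924 + (0.532924 − 0.532790)/63 = 0.532926
(Column j=1 coincides with Simpson's rule on the same nodes.)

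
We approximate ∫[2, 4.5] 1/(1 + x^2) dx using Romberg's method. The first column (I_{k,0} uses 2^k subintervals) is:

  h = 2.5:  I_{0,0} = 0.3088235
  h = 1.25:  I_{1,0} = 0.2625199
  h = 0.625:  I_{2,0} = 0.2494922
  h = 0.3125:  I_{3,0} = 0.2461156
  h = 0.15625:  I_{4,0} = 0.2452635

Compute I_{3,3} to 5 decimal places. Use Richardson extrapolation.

Richardson extrapolation on the trapezoidal column (denominator 4−1=3):
I_{1,1} = 0.2625199 + (0.2625199 − 0.3088235)/3 = 0.2470854
I_{2,1} = (4·0.2494922 − 0.2625199) / 3 = 0.2451496
I_{3,1} = (4·0.2461156 − 0.2494922) / 3 = 0.2449901
I_{2,2} = 0.2451496 + (0.2451496 − 0.2470854)/15 = 0.2450205
I_{3,2} = 0.2449901 + (0.2449901 − 0.2451496)/15 = 0.2449795
I_{3,3} = 0.2449795 + (0.2449795 − 0.2450205)/63 = 0.2449788

0.24498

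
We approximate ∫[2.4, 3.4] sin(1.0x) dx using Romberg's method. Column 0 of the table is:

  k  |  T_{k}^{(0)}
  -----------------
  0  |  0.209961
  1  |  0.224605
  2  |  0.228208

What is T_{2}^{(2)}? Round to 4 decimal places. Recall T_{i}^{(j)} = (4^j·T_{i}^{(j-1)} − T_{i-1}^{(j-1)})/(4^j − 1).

0.2294

Richardson extrapolation on the trapezoidal column (denominator 4−1=3):
T_{1}^{(1)} = (4·0.224605 − 0.209961) / 3 = 0.229486
T_{2}^{(1)} = 0.228208 + (0.228208 − 0.224605)/3 = 0.229409
T_{2}^{(2)} = (16·0.229409 − 0.229486) / 15 = 0.229404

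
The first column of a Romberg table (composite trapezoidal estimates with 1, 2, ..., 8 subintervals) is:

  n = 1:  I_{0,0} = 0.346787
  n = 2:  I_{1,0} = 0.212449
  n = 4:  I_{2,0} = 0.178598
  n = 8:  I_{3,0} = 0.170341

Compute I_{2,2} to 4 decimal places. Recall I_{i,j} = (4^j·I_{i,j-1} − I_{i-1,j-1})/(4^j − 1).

I_{1,1} = 0.212449 + (0.212449 − 0.346787)/3 = 0.167670
I_{2,1} = (4·0.178598 − 0.212449) / 3 = 0.167314
I_{2,2} = 0.167314 + (0.167314 − 0.167670)/15 = 0.167290

0.1673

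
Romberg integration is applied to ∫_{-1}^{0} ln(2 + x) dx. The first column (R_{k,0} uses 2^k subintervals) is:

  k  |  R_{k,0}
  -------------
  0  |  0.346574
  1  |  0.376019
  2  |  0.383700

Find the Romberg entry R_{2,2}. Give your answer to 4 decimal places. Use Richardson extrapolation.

0.3863

R_{1,1} = (4·0.376019 − 0.346574) / 3 = 0.385834
R_{2,1} = (4·0.383700 − 0.376019) / 3 = 0.386260
R_{2,2} = 0.386260 + (0.386260 − 0.385834)/15 = 0.386288
(Column j=1 coincides with Simpson's rule on the same nodes.)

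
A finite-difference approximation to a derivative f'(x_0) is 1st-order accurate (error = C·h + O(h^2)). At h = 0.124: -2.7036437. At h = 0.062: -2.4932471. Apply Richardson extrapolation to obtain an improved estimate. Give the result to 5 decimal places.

-2.28285

The leading error scales as h; refining by a factor of 2 reduces it by 2^1 = 2.
Extrapolated value = (2·A(h/2) − A(h)) / (2 − 1)
= (2·(-2.4932471) − (-2.7036437)) / 1
= -2.2828505 / 1 = -2.2828505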